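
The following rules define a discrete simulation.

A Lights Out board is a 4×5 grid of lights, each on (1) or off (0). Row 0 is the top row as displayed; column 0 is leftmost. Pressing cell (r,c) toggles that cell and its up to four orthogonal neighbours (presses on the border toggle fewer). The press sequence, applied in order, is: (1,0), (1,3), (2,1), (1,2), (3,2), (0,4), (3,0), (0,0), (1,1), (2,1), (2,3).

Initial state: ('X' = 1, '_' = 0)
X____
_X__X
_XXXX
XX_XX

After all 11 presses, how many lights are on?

k=0  X____
_X__X
_XXXX
XX_XX
k=1  _____
X___X
XXXXX
XX_XX
k=2  ___X_
X_XX_
XXX_X
XX_XX
k=3  ___X_
XXXX_
____X
X__XX
k=4  __XX_
X____
__X_X
X__XX
k=5  __XX_
X____
____X
XXX_X
k=6  __X_X
X___X
____X
XXX_X
k=7  __X_X
X___X
X___X
__X_X
k=8  XXX_X
____X
X___X
__X_X
k=9  X_X_X
XXX_X
XX__X
__X_X
k=10  X_X_X
X_X_X
__X_X
_XX_X
k=11  X_X_X
X_XXX
___X_
_XXXX

12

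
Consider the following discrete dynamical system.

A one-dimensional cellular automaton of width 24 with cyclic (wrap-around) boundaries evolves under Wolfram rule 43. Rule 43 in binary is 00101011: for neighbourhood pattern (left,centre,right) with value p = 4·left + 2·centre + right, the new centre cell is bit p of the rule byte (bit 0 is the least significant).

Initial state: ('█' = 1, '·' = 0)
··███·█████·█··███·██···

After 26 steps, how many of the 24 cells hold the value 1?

t=0: ··███·█████·█··███·██···
t=1: ███··██····█··██··██··██
t=2: ····██··███··██··██··██·
t=3: █████··██···██··██··██··
t=4: █·····██··███··██··██··█
t=5: ··█████··██···██··██··██
t=6: ·██·····██··███··██··██·
t=7: ██··█████··██···██··██··
t=8: █··██·····██··███··██··█
t=9: ··██··█████··██···██··██
t=10: ·██··██·····██··███··██·
t=11: ██··██··█████··██···██··
t=12: █··██··██·····██··███··█
t=13: ··██··██··█████··██···██
t=14: ·██··██··██·····██··███·
t=15: ██··██··██··█████··██···
t=16: █··██··██··██·····██··██
t=17: ··██··██··██··█████··██·
t=18: ███··██··██··██·····██··
t=19: █···██··██··██··█████··█
t=20: ··███··██··██··██·····██
t=21: ·██···██··██··██··█████·
t=22: ██··███··██··██··██·····
t=23: █··██···██··██··██··████
t=24: ··██··███··██··██··██···
t=25: ███··██···██··██··██··██
t=26: ····██··███··██··██··██·

11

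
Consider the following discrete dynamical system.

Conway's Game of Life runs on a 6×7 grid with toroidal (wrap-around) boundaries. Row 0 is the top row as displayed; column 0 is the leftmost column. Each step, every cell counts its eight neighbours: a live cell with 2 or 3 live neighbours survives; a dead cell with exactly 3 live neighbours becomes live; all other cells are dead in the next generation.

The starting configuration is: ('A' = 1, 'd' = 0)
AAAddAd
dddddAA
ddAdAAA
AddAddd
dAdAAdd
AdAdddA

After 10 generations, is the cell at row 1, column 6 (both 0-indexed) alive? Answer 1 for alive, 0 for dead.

1

0) AAAddAd
dddddAA
ddAdAAA
AddAddd
dAdAAdd
AdAdddA
1) ddAddAd
ddAAddd
AddAAdd
AAddddA
dAdAAdA
ddddAAA
2) ddAddAA
dAAdddd
AddAAdA
dAddddA
dAAAAdd
AdAdddA
3) ddAAdAA
dAAdAdd
dddAdAA
dAddddA
dddAdAA
AdddAdA
4) ddAdddA
AAddddd
dAdAAAA
ddAdddd
ddddAdd
AdAdddd
5) ddAdddA
dAdAAdd
dAdAAAA
ddAdddd
dAdAddd
dAdAddd
6) AAddAdd
dAddddA
AAdddAd
AAdddAd
dAdAddd
AAdAddd
7) ddddddA
ddAddAA
ddAddAd
ddddAdd
ddddAdA
dddAAdd
8) dddAAdA
dddddAA
dddAAAA
dddAAdd
ddddAdd
dddAAdd
9) dddAddA
Adddddd
dddAddA
ddddddd
dddddAd
ddddddd
10) ddddddd
AdddddA
ddddddd
ddddddd
ddddddd
ddddddd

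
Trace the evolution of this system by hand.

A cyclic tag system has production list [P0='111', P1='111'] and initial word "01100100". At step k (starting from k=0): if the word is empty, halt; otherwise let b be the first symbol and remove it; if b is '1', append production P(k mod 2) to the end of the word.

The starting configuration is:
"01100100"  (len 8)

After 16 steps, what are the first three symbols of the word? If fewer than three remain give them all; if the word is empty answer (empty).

0) "01100100"  (len 8)
1) "1100100"  (len 7)
2) "100100111"  (len 9)
3) "00100111111"  (len 11)
4) "0100111111"  (len 10)
5) "100111111"  (len 9)
6) "00111111111"  (len 11)
7) "0111111111"  (len 10)
8) "111111111"  (len 9)
9) "11111111111"  (len 11)
10) "1111111111111"  (len 13)
11) "111111111111111"  (len 15)
12) "11111111111111111"  (len 17)
13) "1111111111111111111"  (len 19)
14) "111111111111111111111"  (len 21)
15) "11111111111111111111111"  (len 23)
16) "1111111111111111111111111"  (len 25)

111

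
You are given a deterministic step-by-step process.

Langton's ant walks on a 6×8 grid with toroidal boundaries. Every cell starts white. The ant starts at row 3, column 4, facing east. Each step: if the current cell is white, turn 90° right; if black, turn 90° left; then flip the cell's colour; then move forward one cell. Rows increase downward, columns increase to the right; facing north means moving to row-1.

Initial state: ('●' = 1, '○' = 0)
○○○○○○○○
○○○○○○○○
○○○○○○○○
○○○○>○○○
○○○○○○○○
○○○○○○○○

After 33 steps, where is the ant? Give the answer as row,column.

2,2

gen 0: ○○○○○○○○
○○○○○○○○
○○○○○○○○
○○○○>○○○
○○○○○○○○
○○○○○○○○
gen 1: ○○○○○○○○
○○○○○○○○
○○○○○○○○
○○○○●○○○
○○○○v○○○
○○○○○○○○
gen 2: ○○○○○○○○
○○○○○○○○
○○○○○○○○
○○○○●○○○
○○○<●○○○
○○○○○○○○
gen 3: ○○○○○○○○
○○○○○○○○
○○○○○○○○
○○○^●○○○
○○○●●○○○
○○○○○○○○
gen 4: ○○○○○○○○
○○○○○○○○
○○○○○○○○
○○○●>○○○
○○○●●○○○
○○○○○○○○
gen 5: ○○○○○○○○
○○○○○○○○
○○○○^○○○
○○○●○○○○
○○○●●○○○
○○○○○○○○
gen 6: ○○○○○○○○
○○○○○○○○
○○○○●>○○
○○○●○○○○
○○○●●○○○
○○○○○○○○
gen 7: ○○○○○○○○
○○○○○○○○
○○○○●●○○
○○○●○v○○
○○○●●○○○
○○○○○○○○
gen 8: ○○○○○○○○
○○○○○○○○
○○○○●●○○
○○○●<●○○
○○○●●○○○
○○○○○○○○
gen 9: ○○○○○○○○
○○○○○○○○
○○○○^●○○
○○○●●●○○
○○○●●○○○
○○○○○○○○
gen 10: ○○○○○○○○
○○○○○○○○
○○○<○●○○
○○○●●●○○
○○○●●○○○
○○○○○○○○
gen 11: ○○○○○○○○
○○○^○○○○
○○○●○●○○
○○○●●●○○
○○○●●○○○
○○○○○○○○
gen 12: ○○○○○○○○
○○○●>○○○
○○○●○●○○
○○○●●●○○
○○○●●○○○
○○○○○○○○
gen 13: ○○○○○○○○
○○○●●○○○
○○○●v●○○
○○○●●●○○
○○○●●○○○
○○○○○○○○
gen 14: ○○○○○○○○
○○○●●○○○
○○○<●●○○
○○○●●●○○
○○○●●○○○
○○○○○○○○
gen 15: ○○○○○○○○
○○○●●○○○
○○○○●●○○
○○○v●●○○
○○○●●○○○
○○○○○○○○
gen 16: ○○○○○○○○
○○○●●○○○
○○○○●●○○
○○○○>●○○
○○○●●○○○
○○○○○○○○
gen 17: ○○○○○○○○
○○○●●○○○
○○○○^●○○
○○○○○●○○
○○○●●○○○
○○○○○○○○
gen 18: ○○○○○○○○
○○○●●○○○
○○○<○●○○
○○○○○●○○
○○○●●○○○
○○○○○○○○
gen 19: ○○○○○○○○
○○○^●○○○
○○○●○●○○
○○○○○●○○
○○○●●○○○
○○○○○○○○
gen 20: ○○○○○○○○
○○<○●○○○
○○○●○●○○
○○○○○●○○
○○○●●○○○
○○○○○○○○
gen 21: ○○^○○○○○
○○●○●○○○
○○○●○●○○
○○○○○●○○
○○○●●○○○
○○○○○○○○
gen 22: ○○●>○○○○
○○●○●○○○
○○○●○●○○
○○○○○●○○
○○○●●○○○
○○○○○○○○
gen 23: ○○●●○○○○
○○●v●○○○
○○○●○●○○
○○○○○●○○
○○○●●○○○
○○○○○○○○
gen 24: ○○●●○○○○
○○<●●○○○
○○○●○●○○
○○○○○●○○
○○○●●○○○
○○○○○○○○
gen 25: ○○●●○○○○
○○○●●○○○
○○v●○●○○
○○○○○●○○
○○○●●○○○
○○○○○○○○
gen 26: ○○●●○○○○
○○○●●○○○
○<●●○●○○
○○○○○●○○
○○○●●○○○
○○○○○○○○
gen 27: ○○●●○○○○
○^○●●○○○
○●●●○●○○
○○○○○●○○
○○○●●○○○
○○○○○○○○
gen 28: ○○●●○○○○
○●>●●○○○
○●●●○●○○
○○○○○●○○
○○○●●○○○
○○○○○○○○
gen 29: ○○●●○○○○
○●●●●○○○
○●v●○●○○
○○○○○●○○
○○○●●○○○
○○○○○○○○
gen 30: ○○●●○○○○
○●●●●○○○
○●○>○●○○
○○○○○●○○
○○○●●○○○
○○○○○○○○
gen 31: ○○●●○○○○
○●●^●○○○
○●○○○●○○
○○○○○●○○
○○○●●○○○
○○○○○○○○
gen 32: ○○●●○○○○
○●<○●○○○
○●○○○●○○
○○○○○●○○
○○○●●○○○
○○○○○○○○
gen 33: ○○●●○○○○
○●○○●○○○
○●v○○●○○
○○○○○●○○
○○○●●○○○
○○○○○○○○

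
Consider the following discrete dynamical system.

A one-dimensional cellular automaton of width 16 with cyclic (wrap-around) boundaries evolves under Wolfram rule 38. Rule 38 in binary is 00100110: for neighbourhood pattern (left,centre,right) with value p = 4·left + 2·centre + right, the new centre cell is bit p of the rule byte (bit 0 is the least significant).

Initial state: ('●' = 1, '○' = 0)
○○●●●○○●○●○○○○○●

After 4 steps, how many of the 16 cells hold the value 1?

t=0: ○○●●●○○●○●○○○○○●
t=1: ○●○○○○●●●●○○○○●●
t=2: ●●○○○●○○○○○○○●○○
t=3: ○○○○●●○○○○○○●●○●
t=4: ○○○●○○○○○○○●○○●●

4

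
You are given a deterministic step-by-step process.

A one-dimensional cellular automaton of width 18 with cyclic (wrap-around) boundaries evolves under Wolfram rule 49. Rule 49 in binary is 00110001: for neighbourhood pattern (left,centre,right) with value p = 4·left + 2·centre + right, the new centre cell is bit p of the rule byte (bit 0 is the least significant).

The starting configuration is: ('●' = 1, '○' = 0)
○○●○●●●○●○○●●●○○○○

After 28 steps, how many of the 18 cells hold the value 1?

6

[0] ○○●○●●●○●○○●●●○○○○
[1] ●○○●○○○●○●○○○○●●●●
[2] ○●○○●●○○●○●●●○○○○○
[3] ○○●○○○●○○●○○○●●●●●
[4] ●○○●●○○●○○●●○○○○○○
[5] ○●○○○●○○●○○○●●●●●○
[6] ○○●●○○●○○●●○○○○○○●
[7] ●○○○●○○●○○○●●●●●○○
[8] ○●●○○●○○●●○○○○○○●○
[9] ○○○●○○●○○○●●●●●○○●
[10] ●●○○●○○●●○○○○○○●○○
[11] ○○●○○●○○○●●●●●○○●○
[12] ●○○●○○●●○○○○○○●○○●
[13] ○●○○●○○○●●●●●○○●○○
[14] ○○●○○●●○○○○○○●○○●●
[15] ●○○●○○○●●●●●○○●○○○
[16] ○●○○●●○○○○○○●○○●●○
[17] ○○●○○○●●●●●○○●○○○●
[18] ●○○●●○○○○○○●○○●●○○
[19] ○●○○○●●●●●○○●○○○●○
[20] ○○●●○○○○○○●○○●●○○●
[21] ●○○○●●●●●○○●○○○●○○
[22] ○●●○○○○○○●○○●●○○●○
[23] ○○○●●●●●○○●○○○●○○●
[24] ●●○○○○○○●○○●●○○●○○
[25] ○○●●●●●○○●○○○●○○●○
[26] ●○○○○○○●○○●●○○●○○●
[27] ○●●●●●○○●○○○●○○●○○
[28] ○○○○○○●○○●●○○●○○●●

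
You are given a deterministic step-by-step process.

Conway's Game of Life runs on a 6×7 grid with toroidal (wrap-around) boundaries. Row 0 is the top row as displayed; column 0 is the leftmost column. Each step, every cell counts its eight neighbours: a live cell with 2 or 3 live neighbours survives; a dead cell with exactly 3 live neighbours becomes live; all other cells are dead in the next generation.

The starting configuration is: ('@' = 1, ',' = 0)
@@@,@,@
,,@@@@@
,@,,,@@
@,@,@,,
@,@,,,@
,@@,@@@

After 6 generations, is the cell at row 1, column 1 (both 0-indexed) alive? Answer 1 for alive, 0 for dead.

k=0  @@@,@,@
,,@@@@@
,@,,,@@
@,@,@,,
@,@,,,@
,@@,@@@
k=1  ,,,,,,,
,,,,,,,
,@,,,,,
,,@@,,,
,,@,@,,
,,,,@,,
k=2  ,,,,,,,
,,,,,,,
,,@,,,,
,@@@,,,
,,@,@,,
,,,@,,,
k=3  ,,,,,,,
,,,,,,,
,@@@,,,
,@,,,,,
,@,,@,,
,,,@,,,
k=4  ,,,,,,,
,,@,,,,
,@@,,,,
@@,@,,,
,,@,,,,
,,,,,,,
k=5  ,,,,,,,
,@@,,,,
@,,@,,,
@,,@,,,
,@@,,,,
,,,,,,,
k=6  ,,,,,,,
,@@,,,,
@,,@,,,
@,,@,,,
,@@,,,,
,,,,,,,

1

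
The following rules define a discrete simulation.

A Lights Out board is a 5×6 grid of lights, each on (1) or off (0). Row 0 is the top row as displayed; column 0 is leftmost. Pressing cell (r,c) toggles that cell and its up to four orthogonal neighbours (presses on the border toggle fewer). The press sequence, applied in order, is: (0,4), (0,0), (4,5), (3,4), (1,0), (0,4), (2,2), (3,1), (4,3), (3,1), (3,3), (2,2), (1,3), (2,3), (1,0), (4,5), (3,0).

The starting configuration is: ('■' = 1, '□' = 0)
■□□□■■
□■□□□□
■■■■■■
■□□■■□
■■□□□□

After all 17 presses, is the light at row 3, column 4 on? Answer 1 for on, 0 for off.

step 0: ■□□□■■
□■□□□□
■■■■■■
■□□■■□
■■□□□□
step 1: ■□□■□□
□■□□■□
■■■■■■
■□□■■□
■■□□□□
step 2: □■□■□□
■■□□■□
■■■■■■
■□□■■□
■■□□□□
step 3: □■□■□□
■■□□■□
■■■■■■
■□□■■■
■■□□■■
step 4: □■□■□□
■■□□■□
■■■■□■
■□□□□□
■■□□□■
step 5: ■■□■□□
□□□□■□
□■■■□■
■□□□□□
■■□□□■
step 6: ■■□□■■
□□□□□□
□■■■□■
■□□□□□
■■□□□■
step 7: ■■□□■■
□□■□□□
□□□□□■
■□■□□□
■■□□□■
step 8: ■■□□■■
□□■□□□
□■□□□■
□■□□□□
■□□□□■
step 9: ■■□□■■
□□■□□□
□■□□□■
□■□■□□
■□■■■■
step 10: ■■□□■■
□□■□□□
□□□□□■
■□■■□□
■■■■■■
step 11: ■■□□■■
□□■□□□
□□□■□■
■□□□■□
■■■□■■
step 12: ■■□□■■
□□□□□□
□■■□□■
■□■□■□
■■■□■■
step 13: ■■□■■■
□□■■■□
□■■■□■
■□■□■□
■■■□■■
step 14: ■■□■■■
□□■□■□
□■□□■■
■□■■■□
■■■□■■
step 15: □■□■■■
■■■□■□
■■□□■■
■□■■■□
■■■□■■
step 16: □■□■■■
■■■□■□
■■□□■■
■□■■■■
■■■□□□
step 17: □■□■■■
■■■□■□
□■□□■■
□■■■■■
□■■□□□

1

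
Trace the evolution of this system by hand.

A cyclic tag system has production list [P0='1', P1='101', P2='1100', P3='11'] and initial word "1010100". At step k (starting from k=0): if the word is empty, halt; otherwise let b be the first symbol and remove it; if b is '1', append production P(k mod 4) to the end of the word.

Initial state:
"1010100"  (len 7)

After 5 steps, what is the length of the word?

8

step 0: "1010100"  (len 7)
step 1: "0101001"  (len 7)
step 2: "101001"  (len 6)
step 3: "010011100"  (len 9)
step 4: "10011100"  (len 8)
step 5: "00111001"  (len 8)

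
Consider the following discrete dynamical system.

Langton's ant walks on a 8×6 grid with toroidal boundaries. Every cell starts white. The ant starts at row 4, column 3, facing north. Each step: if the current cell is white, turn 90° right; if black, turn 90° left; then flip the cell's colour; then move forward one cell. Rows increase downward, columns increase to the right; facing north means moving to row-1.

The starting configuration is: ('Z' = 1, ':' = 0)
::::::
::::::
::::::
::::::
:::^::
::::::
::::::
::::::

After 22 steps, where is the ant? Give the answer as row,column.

0) ::::::
::::::
::::::
::::::
:::^::
::::::
::::::
::::::
1) ::::::
::::::
::::::
::::::
:::Z>:
::::::
::::::
::::::
2) ::::::
::::::
::::::
::::::
:::ZZ:
::::v:
::::::
::::::
3) ::::::
::::::
::::::
::::::
:::ZZ:
:::<Z:
::::::
::::::
4) ::::::
::::::
::::::
::::::
:::^Z:
:::ZZ:
::::::
::::::
5) ::::::
::::::
::::::
::::::
::<:Z:
:::ZZ:
::::::
::::::
6) ::::::
::::::
::::::
::^:::
::Z:Z:
:::ZZ:
::::::
::::::
7) ::::::
::::::
::::::
::Z>::
::Z:Z:
:::ZZ:
::::::
::::::
8) ::::::
::::::
::::::
::ZZ::
::ZvZ:
:::ZZ:
::::::
::::::
9) ::::::
::::::
::::::
::ZZ::
::<ZZ:
:::ZZ:
::::::
::::::
10) ::::::
::::::
::::::
::ZZ::
:::ZZ:
::vZZ:
::::::
::::::
11) ::::::
::::::
::::::
::ZZ::
:::ZZ:
:<ZZZ:
::::::
::::::
12) ::::::
::::::
::::::
::ZZ::
:^:ZZ:
:ZZZZ:
::::::
::::::
13) ::::::
::::::
::::::
::ZZ::
:Z>ZZ:
:ZZZZ:
::::::
::::::
14) ::::::
::::::
::::::
::ZZ::
:ZZZZ:
:ZvZZ:
::::::
::::::
15) ::::::
::::::
::::::
::ZZ::
:ZZZZ:
:Z:>Z:
::::::
::::::
16) ::::::
::::::
::::::
::ZZ::
:ZZ^Z:
:Z::Z:
::::::
::::::
17) ::::::
::::::
::::::
::ZZ::
:Z<:Z:
:Z::Z:
::::::
::::::
18) ::::::
::::::
::::::
::ZZ::
:Z::Z:
:Zv:Z:
::::::
::::::
19) ::::::
::::::
::::::
::ZZ::
:Z::Z:
:<Z:Z:
::::::
::::::
20) ::::::
::::::
::::::
::ZZ::
:Z::Z:
::Z:Z:
:v::::
::::::
21) ::::::
::::::
::::::
::ZZ::
:Z::Z:
::Z:Z:
<Z::::
::::::
22) ::::::
::::::
::::::
::ZZ::
:Z::Z:
^:Z:Z:
ZZ::::
::::::

5,0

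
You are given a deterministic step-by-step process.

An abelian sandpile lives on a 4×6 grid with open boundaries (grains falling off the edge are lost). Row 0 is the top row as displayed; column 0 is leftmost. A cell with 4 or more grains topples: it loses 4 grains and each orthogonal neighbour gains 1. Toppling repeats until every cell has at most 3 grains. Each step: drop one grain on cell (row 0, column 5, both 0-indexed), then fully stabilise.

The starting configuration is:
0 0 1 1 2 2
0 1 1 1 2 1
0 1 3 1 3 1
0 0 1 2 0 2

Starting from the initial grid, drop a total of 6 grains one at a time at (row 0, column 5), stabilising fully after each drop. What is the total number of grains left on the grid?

gen 0: 0 0 1 1 2 2
0 1 1 1 2 1
0 1 3 1 3 1
0 0 1 2 0 2
gen 1: 0 0 1 1 2 3
0 1 1 1 2 1
0 1 3 1 3 1
0 0 1 2 0 2
gen 2: 0 0 1 1 3 0
0 1 1 1 2 2
0 1 3 1 3 1
0 0 1 2 0 2
gen 3: 0 0 1 1 3 1
0 1 1 1 2 2
0 1 3 1 3 1
0 0 1 2 0 2
gen 4: 0 0 1 1 3 2
0 1 1 1 2 2
0 1 3 1 3 1
0 0 1 2 0 2
gen 5: 0 0 1 1 3 3
0 1 1 1 2 2
0 1 3 1 3 1
0 0 1 2 0 2
gen 6: 0 0 1 2 0 1
0 1 1 1 3 3
0 1 3 1 3 1
0 0 1 2 0 2

27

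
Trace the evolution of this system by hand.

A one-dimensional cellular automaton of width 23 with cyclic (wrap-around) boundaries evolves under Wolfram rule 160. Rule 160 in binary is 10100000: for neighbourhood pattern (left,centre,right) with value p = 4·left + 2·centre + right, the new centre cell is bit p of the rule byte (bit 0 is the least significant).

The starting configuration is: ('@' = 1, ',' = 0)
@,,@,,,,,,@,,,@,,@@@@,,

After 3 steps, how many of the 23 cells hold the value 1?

gen 0: @,,@,,,,,,@,,,@,,@@@@,,
gen 1: ,,,,,,,,,,,,,,,,,,@@,,,
gen 2: ,,,,,,,,,,,,,,,,,,,,,,,
gen 3: ,,,,,,,,,,,,,,,,,,,,,,,

0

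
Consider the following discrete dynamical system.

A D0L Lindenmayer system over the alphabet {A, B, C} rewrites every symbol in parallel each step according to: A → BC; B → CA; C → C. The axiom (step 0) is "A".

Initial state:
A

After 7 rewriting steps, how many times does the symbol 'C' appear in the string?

7

[0] A
[1] BC
[2] CAC
[3] CBCC
[4] CCACC
[5] CCBCCC
[6] CCCACCC
[7] CCCBCCCC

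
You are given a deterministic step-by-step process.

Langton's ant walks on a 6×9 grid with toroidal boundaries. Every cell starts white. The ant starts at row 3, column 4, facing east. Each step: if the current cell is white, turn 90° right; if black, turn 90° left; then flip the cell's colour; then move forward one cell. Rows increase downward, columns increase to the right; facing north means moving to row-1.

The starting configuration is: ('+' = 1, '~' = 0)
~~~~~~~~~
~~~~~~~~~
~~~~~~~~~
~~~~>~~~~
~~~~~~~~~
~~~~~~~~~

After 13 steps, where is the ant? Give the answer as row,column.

0) ~~~~~~~~~
~~~~~~~~~
~~~~~~~~~
~~~~>~~~~
~~~~~~~~~
~~~~~~~~~
1) ~~~~~~~~~
~~~~~~~~~
~~~~~~~~~
~~~~+~~~~
~~~~v~~~~
~~~~~~~~~
2) ~~~~~~~~~
~~~~~~~~~
~~~~~~~~~
~~~~+~~~~
~~~<+~~~~
~~~~~~~~~
3) ~~~~~~~~~
~~~~~~~~~
~~~~~~~~~
~~~^+~~~~
~~~++~~~~
~~~~~~~~~
4) ~~~~~~~~~
~~~~~~~~~
~~~~~~~~~
~~~+>~~~~
~~~++~~~~
~~~~~~~~~
5) ~~~~~~~~~
~~~~~~~~~
~~~~^~~~~
~~~+~~~~~
~~~++~~~~
~~~~~~~~~
6) ~~~~~~~~~
~~~~~~~~~
~~~~+>~~~
~~~+~~~~~
~~~++~~~~
~~~~~~~~~
7) ~~~~~~~~~
~~~~~~~~~
~~~~++~~~
~~~+~v~~~
~~~++~~~~
~~~~~~~~~
8) ~~~~~~~~~
~~~~~~~~~
~~~~++~~~
~~~+<+~~~
~~~++~~~~
~~~~~~~~~
9) ~~~~~~~~~
~~~~~~~~~
~~~~^+~~~
~~~+++~~~
~~~++~~~~
~~~~~~~~~
10) ~~~~~~~~~
~~~~~~~~~
~~~<~+~~~
~~~+++~~~
~~~++~~~~
~~~~~~~~~
11) ~~~~~~~~~
~~~^~~~~~
~~~+~+~~~
~~~+++~~~
~~~++~~~~
~~~~~~~~~
12) ~~~~~~~~~
~~~+>~~~~
~~~+~+~~~
~~~+++~~~
~~~++~~~~
~~~~~~~~~
13) ~~~~~~~~~
~~~++~~~~
~~~+v+~~~
~~~+++~~~
~~~++~~~~
~~~~~~~~~

2,4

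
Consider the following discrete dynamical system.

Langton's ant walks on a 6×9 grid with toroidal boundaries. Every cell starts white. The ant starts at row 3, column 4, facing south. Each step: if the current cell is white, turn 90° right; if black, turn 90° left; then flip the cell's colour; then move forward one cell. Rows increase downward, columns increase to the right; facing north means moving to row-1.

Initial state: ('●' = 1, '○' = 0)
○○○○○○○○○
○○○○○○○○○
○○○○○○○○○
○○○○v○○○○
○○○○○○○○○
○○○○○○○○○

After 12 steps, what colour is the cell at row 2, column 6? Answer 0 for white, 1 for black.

t=0: ○○○○○○○○○
○○○○○○○○○
○○○○○○○○○
○○○○v○○○○
○○○○○○○○○
○○○○○○○○○
t=1: ○○○○○○○○○
○○○○○○○○○
○○○○○○○○○
○○○<●○○○○
○○○○○○○○○
○○○○○○○○○
t=2: ○○○○○○○○○
○○○○○○○○○
○○○^○○○○○
○○○●●○○○○
○○○○○○○○○
○○○○○○○○○
t=3: ○○○○○○○○○
○○○○○○○○○
○○○●>○○○○
○○○●●○○○○
○○○○○○○○○
○○○○○○○○○
t=4: ○○○○○○○○○
○○○○○○○○○
○○○●●○○○○
○○○●v○○○○
○○○○○○○○○
○○○○○○○○○
t=5: ○○○○○○○○○
○○○○○○○○○
○○○●●○○○○
○○○●○>○○○
○○○○○○○○○
○○○○○○○○○
t=6: ○○○○○○○○○
○○○○○○○○○
○○○●●○○○○
○○○●○●○○○
○○○○○v○○○
○○○○○○○○○
t=7: ○○○○○○○○○
○○○○○○○○○
○○○●●○○○○
○○○●○●○○○
○○○○<●○○○
○○○○○○○○○
t=8: ○○○○○○○○○
○○○○○○○○○
○○○●●○○○○
○○○●^●○○○
○○○○●●○○○
○○○○○○○○○
t=9: ○○○○○○○○○
○○○○○○○○○
○○○●●○○○○
○○○●●>○○○
○○○○●●○○○
○○○○○○○○○
t=10: ○○○○○○○○○
○○○○○○○○○
○○○●●^○○○
○○○●●○○○○
○○○○●●○○○
○○○○○○○○○
t=11: ○○○○○○○○○
○○○○○○○○○
○○○●●●>○○
○○○●●○○○○
○○○○●●○○○
○○○○○○○○○
t=12: ○○○○○○○○○
○○○○○○○○○
○○○●●●●○○
○○○●●○v○○
○○○○●●○○○
○○○○○○○○○

1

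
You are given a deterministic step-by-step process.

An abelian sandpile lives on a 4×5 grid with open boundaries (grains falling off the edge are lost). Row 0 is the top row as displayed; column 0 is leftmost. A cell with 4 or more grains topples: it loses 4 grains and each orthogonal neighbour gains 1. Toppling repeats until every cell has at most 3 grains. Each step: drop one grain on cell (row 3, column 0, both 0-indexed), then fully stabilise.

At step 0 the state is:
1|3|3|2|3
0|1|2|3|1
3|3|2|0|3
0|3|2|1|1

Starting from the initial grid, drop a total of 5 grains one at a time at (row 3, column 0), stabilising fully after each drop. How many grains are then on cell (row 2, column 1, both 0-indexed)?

gen 0: 1|3|3|2|3
0|1|2|3|1
3|3|2|0|3
0|3|2|1|1
gen 1: 1|3|3|2|3
0|1|2|3|1
3|3|2|0|3
1|3|2|1|1
gen 2: 1|3|3|2|3
0|1|2|3|1
3|3|2|0|3
2|3|2|1|1
gen 3: 1|3|3|2|3
0|1|2|3|1
3|3|2|0|3
3|3|2|1|1
gen 4: 1|3|3|2|3
1|2|2|3|1
1|1|3|0|3
2|1|3|1|1
gen 5: 1|3|3|2|3
1|2|2|3|1
1|1|3|0|3
3|1|3|1|1

1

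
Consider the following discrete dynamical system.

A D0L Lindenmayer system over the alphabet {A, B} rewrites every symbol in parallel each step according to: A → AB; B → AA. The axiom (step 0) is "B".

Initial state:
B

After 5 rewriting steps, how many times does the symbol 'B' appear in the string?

10

[0] B
[1] AA
[2] ABAB
[3] ABAAABAA
[4] ABAAABABABAAABAB
[5] ABAAABABABAAABAAABAAABABABAAABAA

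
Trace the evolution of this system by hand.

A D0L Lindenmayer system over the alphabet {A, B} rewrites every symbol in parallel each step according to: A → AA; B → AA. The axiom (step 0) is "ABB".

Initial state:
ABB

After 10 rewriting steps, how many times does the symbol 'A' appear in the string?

3072

0) ABB
1) AAAAAA
2) AAAAAAAAAAAA
3) AAAAAAAAAAAAAAAAAAAAAAAA
4) AAAAAAAAAAAAAAAAAAAAAAAAAAAAAAAAAAAAAAAAAAAAAAAA
5) AAAAAAAAAAAAAAAAAAAAAAAAAAAAAAAAAAAAAAAAAAAAAAAAAAAAAAAAAAAAAAAAAAAAAAAAAAAAAAAAAAAAAAAAAAAAAAAA
6) AAAAAAAAAAAAAAAAAAAAAAAAAAAAAAAAAAAAAAAAAAAAAAAAAAAAAAAAAA…AAAAAAAAAAAAAAAAAAAAAAAAAAAAAAAAAAAAAAAAAAAAAAAAAAAAAAAAAA  (len 192)
7) AAAAAAAAAAAAAAAAAAAAAAAAAAAAAAAAAAAAAAAAAAAAAAAAAAAAAAAAAA…AAAAAAAAAAAAAAAAAAAAAAAAAAAAAAAAAAAAAAAAAAAAAAAAAAAAAAAAAA  (len 384)
8) AAAAAAAAAAAAAAAAAAAAAAAAAAAAAAAAAAAAAAAAAAAAAAAAAAAAAAAAAA…AAAAAAAAAAAAAAAAAAAAAAAAAAAAAAAAAAAAAAAAAAAAAAAAAAAAAAAAAA  (len 768)
9) AAAAAAAAAAAAAAAAAAAAAAAAAAAAAAAAAAAAAAAAAAAAAAAAAAAAAAAAAA…AAAAAAAAAAAAAAAAAAAAAAAAAAAAAAAAAAAAAAAAAAAAAAAAAAAAAAAAAA  (len 1536)
10) AAAAAAAAAAAAAAAAAAAAAAAAAAAAAAAAAAAAAAAAAAAAAAAAAAAAAAAAAA…AAAAAAAAAAAAAAAAAAAAAAAAAAAAAAAAAAAAAAAAAAAAAAAAAAAAAAAAAA  (len 3072)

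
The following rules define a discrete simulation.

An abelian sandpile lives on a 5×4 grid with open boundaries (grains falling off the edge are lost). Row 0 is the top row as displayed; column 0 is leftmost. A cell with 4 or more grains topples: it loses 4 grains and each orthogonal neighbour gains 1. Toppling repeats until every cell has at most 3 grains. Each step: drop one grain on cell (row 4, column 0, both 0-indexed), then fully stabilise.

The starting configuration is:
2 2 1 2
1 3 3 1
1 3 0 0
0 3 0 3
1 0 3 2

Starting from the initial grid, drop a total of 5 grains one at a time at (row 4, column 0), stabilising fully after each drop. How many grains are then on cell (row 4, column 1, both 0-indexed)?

1

0) 2 2 1 2
1 3 3 1
1 3 0 0
0 3 0 3
1 0 3 2
1) 2 2 1 2
1 3 3 1
1 3 0 0
0 3 0 3
2 0 3 2
2) 2 2 1 2
1 3 3 1
1 3 0 0
0 3 0 3
3 0 3 2
3) 2 2 1 2
1 3 3 1
1 3 0 0
1 3 0 3
0 1 3 2
4) 2 2 1 2
1 3 3 1
1 3 0 0
1 3 0 3
1 1 3 2
5) 2 2 1 2
1 3 3 1
1 3 0 0
1 3 0 3
2 1 3 2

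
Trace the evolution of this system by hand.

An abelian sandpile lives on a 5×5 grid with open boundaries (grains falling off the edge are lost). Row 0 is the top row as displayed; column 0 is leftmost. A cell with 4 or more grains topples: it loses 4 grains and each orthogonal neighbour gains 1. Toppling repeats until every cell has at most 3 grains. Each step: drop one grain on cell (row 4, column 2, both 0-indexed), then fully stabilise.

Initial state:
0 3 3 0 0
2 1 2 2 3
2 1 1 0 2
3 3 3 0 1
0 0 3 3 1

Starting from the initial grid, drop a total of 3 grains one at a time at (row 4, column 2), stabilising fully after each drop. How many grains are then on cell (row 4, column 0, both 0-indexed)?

1

t=0: 0 3 3 0 0
2 1 2 2 3
2 1 1 0 2
3 3 3 0 1
0 0 3 3 1
t=1: 0 3 3 0 0
2 1 2 2 3
3 2 2 0 2
0 1 1 2 1
1 2 2 0 2
t=2: 0 3 3 0 0
2 1 2 2 3
3 2 2 0 2
0 1 1 2 1
1 2 3 0 2
t=3: 0 3 3 0 0
2 1 2 2 3
3 2 2 0 2
0 1 2 2 1
1 3 0 1 2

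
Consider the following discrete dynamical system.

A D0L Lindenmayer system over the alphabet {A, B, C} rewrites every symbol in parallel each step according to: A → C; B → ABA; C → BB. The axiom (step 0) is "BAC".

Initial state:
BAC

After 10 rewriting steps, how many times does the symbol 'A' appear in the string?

1266

t=0: BAC
t=1: ABACBB
t=2: CABACBBABAABA
t=3: BBCABACBBABAABACABACCABAC
t=4: ABAABABBCABACBBABAABACABACCABACBBCABACBBBBCABACBB
t=5: CABACCABACABAABABBCABACBBABAABACABACCABACBBCABACBBBBCABACBBABAABABBCABACBBABAABAABAABABBCABACBBABAABA
t=6: BBCABACBBBBCABACBBCABACCABACABAABABBCABACBBABAABACABACCABA…BABAABACABACCABACCABACCABACABAABABBCABACBBABAABACABACCABAC  (len 201)
t=7: ABAABABBCABACBBABAABAABAABABBCABACBBABAABABBCABACBBBBCABAC…ABACCABACABAABABBCABACBBABAABACABACCABACBBCABACBBBBCABACBB  (len 397)
t=8: CABACCABACABAABABBCABACBBABAABACABACCABACCABACCABACABAABAB…CABACBBBBCABACBBABAABABBCABACBBABAABAABAABABBCABACBBABAABA  (len 801)
t=9: BBCABACBBBBCABACBBCABACCABACABAABABBCABACBBABAABACABACCABA…BABAABACABACCABACCABACCABACABAABABBCABACBBABAABACABACCABAC  (len 1605)
t=10: ABAABABBCABACBBABAABAABAABABBCABACBBABAABABBCABACBBBBCABAC…ABACCABACABAABABBCABACBBABAABACABACCABACBBCABACBBBBCABACBB  (len 3193)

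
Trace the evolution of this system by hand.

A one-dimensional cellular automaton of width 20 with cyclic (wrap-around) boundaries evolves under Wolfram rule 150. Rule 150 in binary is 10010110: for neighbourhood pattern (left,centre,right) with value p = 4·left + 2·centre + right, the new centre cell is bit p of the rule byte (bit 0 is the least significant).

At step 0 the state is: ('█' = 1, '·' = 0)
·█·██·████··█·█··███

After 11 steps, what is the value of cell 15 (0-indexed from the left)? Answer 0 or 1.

[0] ·█·██·████··█·█··███
[1] ·█·····██·███·███·█·
[2] ███···█····█···█··██
[3] ██·█·███··███·████·█
[4] █··█··█·██·█···██···
[5] ███████····██·█··█·█
[6] ██████·█··█···████··
[7] ·████··█████·█·██·██
[8] ··██·██·███··█······
[9] ·█·······█·████·····
[10] ███·····██··██·█····
[11] ·█·█···█··██···██··█

1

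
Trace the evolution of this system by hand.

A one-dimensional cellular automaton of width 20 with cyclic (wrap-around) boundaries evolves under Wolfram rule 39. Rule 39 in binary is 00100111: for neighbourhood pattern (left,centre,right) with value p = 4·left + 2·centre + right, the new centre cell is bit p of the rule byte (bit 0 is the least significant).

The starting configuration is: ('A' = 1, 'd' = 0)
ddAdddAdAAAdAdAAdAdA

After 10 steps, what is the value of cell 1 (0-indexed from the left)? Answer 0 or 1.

gen 0: ddAdddAdAAAdAdAAdAdA
gen 1: dAAdAAAAdddAAAddAAAA
gen 2: AddAdddddAAddddAdddd
gen 3: AdAAdAAAAdddAAAAdAAA
gen 4: dAddAdddddAAddddAddd
gen 5: AAdAAdAAAAdddAAAAdAA
gen 6: ddAddAdddddAAddddAdd
gen 7: AAAdAAdAAAAdddAAAAdA
gen 8: dddAddAdddddAAddddAd
gen 9: AAAAdAAdAAAAdddAAAAd
gen 10: ddddAddAdddddAAddddA

0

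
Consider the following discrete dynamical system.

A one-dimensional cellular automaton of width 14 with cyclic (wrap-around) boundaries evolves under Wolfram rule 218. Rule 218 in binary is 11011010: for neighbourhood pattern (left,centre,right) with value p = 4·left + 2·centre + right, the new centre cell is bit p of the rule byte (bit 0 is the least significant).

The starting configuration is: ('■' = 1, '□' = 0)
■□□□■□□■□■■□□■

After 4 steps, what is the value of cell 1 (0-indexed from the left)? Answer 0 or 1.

step 0: ■□□□■□□■□■■□□■
step 1: ■■□■□■■□□■■■■■
step 2: ■■□□□■■■■■■■■■
step 3: ■■■□■■■■■■■■■■
step 4: ■■■□■■■■■■■■■■

1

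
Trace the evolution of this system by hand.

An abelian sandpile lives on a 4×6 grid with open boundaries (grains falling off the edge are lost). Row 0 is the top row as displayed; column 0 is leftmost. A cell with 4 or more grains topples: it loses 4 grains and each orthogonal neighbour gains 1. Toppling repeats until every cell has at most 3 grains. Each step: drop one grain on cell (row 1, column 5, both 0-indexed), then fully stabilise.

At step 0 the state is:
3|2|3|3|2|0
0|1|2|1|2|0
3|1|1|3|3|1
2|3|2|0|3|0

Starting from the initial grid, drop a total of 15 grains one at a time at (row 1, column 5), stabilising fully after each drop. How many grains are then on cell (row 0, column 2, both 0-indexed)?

1

step 0: 3|2|3|3|2|0
0|1|2|1|2|0
3|1|1|3|3|1
2|3|2|0|3|0
step 1: 3|2|3|3|2|0
0|1|2|1|2|1
3|1|1|3|3|1
2|3|2|0|3|0
step 2: 3|2|3|3|2|0
0|1|2|1|2|2
3|1|1|3|3|1
2|3|2|0|3|0
step 3: 3|2|3|3|2|0
0|1|2|1|2|3
3|1|1|3|3|1
2|3|2|0|3|0
step 4: 3|2|3|3|2|1
0|1|2|1|3|0
3|1|1|3|3|2
2|3|2|0|3|0
step 5: 3|2|3|3|2|1
0|1|2|1|3|1
3|1|1|3|3|2
2|3|2|0|3|0
step 6: 3|2|3|3|2|1
0|1|2|1|3|2
3|1|1|3|3|2
2|3|2|0|3|0
step 7: 3|2|3|3|2|1
0|1|2|1|3|3
3|1|1|3|3|2
2|3|2|0|3|0
step 8: 3|2|3|3|3|2
0|1|2|3|1|2
3|1|2|0|3|0
2|3|2|2|0|2
step 9: 3|2|3|3|3|2
0|1|2|3|1|3
3|1|2|0|3|0
2|3|2|2|0|2
step 10: 3|2|3|3|3|3
0|1|2|3|2|0
3|1|2|0|3|1
2|3|2|2|0|2
step 11: 3|2|3|3|3|3
0|1|2|3|2|1
3|1|2|0|3|1
2|3|2|2|0|2
step 12: 3|2|3|3|3|3
0|1|2|3|2|2
3|1|2|0|3|1
2|3|2|2|0|2
step 13: 3|2|3|3|3|3
0|1|2|3|2|3
3|1|2|0|3|1
2|3|2|2|0|2
step 14: 3|3|1|2|2|1
0|2|0|2|2|2
3|1|3|2|0|3
2|3|2|2|1|2
step 15: 3|3|1|2|2|1
0|2|0|2|2|3
3|1|3|2|0|3
2|3|2|2|1|2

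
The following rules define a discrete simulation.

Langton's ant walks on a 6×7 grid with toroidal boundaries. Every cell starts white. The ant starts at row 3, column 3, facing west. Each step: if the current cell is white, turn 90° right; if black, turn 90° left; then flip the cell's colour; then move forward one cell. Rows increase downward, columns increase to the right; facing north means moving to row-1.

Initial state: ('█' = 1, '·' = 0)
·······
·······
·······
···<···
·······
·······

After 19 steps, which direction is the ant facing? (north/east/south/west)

step 0: ·······
·······
·······
···<···
·······
·······
step 1: ·······
·······
···^···
···█···
·······
·······
step 2: ·······
·······
···█>··
···█···
·······
·······
step 3: ·······
·······
···██··
···█v··
·······
·······
step 4: ·······
·······
···██··
···<█··
·······
·······
step 5: ·······
·······
···██··
····█··
···v···
·······
step 6: ·······
·······
···██··
····█··
··<█···
·······
step 7: ·······
·······
···██··
··^·█··
··██···
·······
step 8: ·······
·······
···██··
··█>█··
··██···
·······
step 9: ·······
·······
···██··
··███··
··█v···
·······
step 10: ·······
·······
···██··
··███··
··█·>··
·······
step 11: ·······
·······
···██··
··███··
··█·█··
····v··
step 12: ·······
·······
···██··
··███··
··█·█··
···<█··
step 13: ·······
·······
···██··
··███··
··█^█··
···██··
step 14: ·······
·······
···██··
··███··
··██>··
···██··
step 15: ·······
·······
···██··
··██^··
··██···
···██··
step 16: ·······
·······
···██··
··█<···
··██···
···██··
step 17: ·······
·······
···██··
··█····
··█v···
···██··
step 18: ·······
·······
···██··
··█····
··█·>··
···██··
step 19: ·······
·······
···██··
··█····
··█·█··
···█v··

south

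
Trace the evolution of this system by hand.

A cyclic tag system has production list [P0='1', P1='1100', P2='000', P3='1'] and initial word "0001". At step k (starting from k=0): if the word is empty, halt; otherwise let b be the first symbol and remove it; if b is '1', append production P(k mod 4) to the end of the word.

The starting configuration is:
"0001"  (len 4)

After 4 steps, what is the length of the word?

step 0: "0001"  (len 4)
step 1: "001"  (len 3)
step 2: "01"  (len 2)
step 3: "1"  (len 1)
step 4: "1"  (len 1)

1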